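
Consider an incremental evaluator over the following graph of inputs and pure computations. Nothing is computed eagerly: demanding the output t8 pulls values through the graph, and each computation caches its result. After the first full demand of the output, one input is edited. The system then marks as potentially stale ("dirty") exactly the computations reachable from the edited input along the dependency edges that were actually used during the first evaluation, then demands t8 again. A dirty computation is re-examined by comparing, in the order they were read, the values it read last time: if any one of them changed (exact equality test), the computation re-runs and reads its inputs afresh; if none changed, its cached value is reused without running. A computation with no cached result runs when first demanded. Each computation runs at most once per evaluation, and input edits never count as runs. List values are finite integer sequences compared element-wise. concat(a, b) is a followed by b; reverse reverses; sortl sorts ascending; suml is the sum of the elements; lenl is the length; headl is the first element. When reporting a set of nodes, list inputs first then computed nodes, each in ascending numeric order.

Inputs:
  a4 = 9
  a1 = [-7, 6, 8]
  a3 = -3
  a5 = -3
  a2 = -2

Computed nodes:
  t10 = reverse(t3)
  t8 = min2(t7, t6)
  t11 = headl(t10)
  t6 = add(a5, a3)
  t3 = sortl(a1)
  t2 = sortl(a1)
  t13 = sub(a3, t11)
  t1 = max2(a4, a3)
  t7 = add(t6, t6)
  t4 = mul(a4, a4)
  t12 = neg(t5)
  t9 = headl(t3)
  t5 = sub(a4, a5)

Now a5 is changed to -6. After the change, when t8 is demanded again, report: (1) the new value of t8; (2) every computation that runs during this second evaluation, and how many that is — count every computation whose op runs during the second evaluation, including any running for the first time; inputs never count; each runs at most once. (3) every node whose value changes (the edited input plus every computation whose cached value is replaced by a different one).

t8 now evaluates to -18.
Run set: t6, t7, t8 (3 run).
Changed values: a5, t6, t7, t8.

Initial pass — values computed on the first demand:
  t6 = add(-3, -3) = -6
  t7 = add(-6, -6) = -12
  t8 = min2(-12, -6) = -12

Second demand — change propagation:
  t6: re-runs because a5 -3->-6; new result -9.
  t7: re-runs because t6 -6->-9; t6 -6->-9; new result -18.
  t8: re-runs because t7 -12->-18; t6 -6->-9; new result -18.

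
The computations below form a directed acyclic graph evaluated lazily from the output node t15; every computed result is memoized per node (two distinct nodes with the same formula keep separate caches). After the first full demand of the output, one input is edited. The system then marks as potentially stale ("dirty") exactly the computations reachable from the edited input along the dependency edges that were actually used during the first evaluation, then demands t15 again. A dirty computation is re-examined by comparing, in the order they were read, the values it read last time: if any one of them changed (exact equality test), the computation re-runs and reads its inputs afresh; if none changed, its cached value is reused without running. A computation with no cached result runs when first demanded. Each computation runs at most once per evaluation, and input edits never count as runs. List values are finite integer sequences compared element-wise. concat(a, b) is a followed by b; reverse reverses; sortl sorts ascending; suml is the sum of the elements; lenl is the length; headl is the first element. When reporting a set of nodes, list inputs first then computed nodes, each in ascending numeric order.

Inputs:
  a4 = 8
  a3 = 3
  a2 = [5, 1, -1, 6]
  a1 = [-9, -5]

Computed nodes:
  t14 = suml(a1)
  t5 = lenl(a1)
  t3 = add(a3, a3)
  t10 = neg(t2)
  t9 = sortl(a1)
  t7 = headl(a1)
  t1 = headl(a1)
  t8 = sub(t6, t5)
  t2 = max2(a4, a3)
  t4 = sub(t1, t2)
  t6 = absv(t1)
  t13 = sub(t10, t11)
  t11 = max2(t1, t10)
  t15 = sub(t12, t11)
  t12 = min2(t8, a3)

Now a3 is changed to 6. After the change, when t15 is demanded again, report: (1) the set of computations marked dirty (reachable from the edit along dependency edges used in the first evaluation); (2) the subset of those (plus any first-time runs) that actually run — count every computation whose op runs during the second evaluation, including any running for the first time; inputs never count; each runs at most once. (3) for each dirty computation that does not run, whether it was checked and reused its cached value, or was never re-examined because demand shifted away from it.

First demand of the output computes:
  t1 = headl([-9, -5]) = -9
  t2 = max2(8, 3) = 8
  t5 = lenl([-9, -5]) = 2
  t6 = absv(-9) = 9
  t8 = sub(9, 2) = 7
  t10 = neg(8) = -8
  t11 = max2(-9, -8) = -8
  t12 = min2(7, 3) = 3
  t15 = sub(3, -8) = 11

After the edit, cleaning proceeds:
  t2: a read changed (a3 3->6) — executes, giving 8 — identical to its old value.
  t10: dirty, but its reads are unchanged (t2 unchanged); cached -8 stands.
  t11: dirty, but its reads are unchanged (t1 unchanged, t10 unchanged); cached -8 stands.
  t12: a read changed (a3 3->6) — executes, giving 6.
  t15: a read changed (t12 3->6) — executes, giving 14.

Note where the cutoff bites: t10 is checked, finds nothing changed, and keeps its cache.

The edit dirties: t2, t10, t11, t12, t15.
3 computations run: t2, t12, t15.
Cache hits after checking: t10, t11.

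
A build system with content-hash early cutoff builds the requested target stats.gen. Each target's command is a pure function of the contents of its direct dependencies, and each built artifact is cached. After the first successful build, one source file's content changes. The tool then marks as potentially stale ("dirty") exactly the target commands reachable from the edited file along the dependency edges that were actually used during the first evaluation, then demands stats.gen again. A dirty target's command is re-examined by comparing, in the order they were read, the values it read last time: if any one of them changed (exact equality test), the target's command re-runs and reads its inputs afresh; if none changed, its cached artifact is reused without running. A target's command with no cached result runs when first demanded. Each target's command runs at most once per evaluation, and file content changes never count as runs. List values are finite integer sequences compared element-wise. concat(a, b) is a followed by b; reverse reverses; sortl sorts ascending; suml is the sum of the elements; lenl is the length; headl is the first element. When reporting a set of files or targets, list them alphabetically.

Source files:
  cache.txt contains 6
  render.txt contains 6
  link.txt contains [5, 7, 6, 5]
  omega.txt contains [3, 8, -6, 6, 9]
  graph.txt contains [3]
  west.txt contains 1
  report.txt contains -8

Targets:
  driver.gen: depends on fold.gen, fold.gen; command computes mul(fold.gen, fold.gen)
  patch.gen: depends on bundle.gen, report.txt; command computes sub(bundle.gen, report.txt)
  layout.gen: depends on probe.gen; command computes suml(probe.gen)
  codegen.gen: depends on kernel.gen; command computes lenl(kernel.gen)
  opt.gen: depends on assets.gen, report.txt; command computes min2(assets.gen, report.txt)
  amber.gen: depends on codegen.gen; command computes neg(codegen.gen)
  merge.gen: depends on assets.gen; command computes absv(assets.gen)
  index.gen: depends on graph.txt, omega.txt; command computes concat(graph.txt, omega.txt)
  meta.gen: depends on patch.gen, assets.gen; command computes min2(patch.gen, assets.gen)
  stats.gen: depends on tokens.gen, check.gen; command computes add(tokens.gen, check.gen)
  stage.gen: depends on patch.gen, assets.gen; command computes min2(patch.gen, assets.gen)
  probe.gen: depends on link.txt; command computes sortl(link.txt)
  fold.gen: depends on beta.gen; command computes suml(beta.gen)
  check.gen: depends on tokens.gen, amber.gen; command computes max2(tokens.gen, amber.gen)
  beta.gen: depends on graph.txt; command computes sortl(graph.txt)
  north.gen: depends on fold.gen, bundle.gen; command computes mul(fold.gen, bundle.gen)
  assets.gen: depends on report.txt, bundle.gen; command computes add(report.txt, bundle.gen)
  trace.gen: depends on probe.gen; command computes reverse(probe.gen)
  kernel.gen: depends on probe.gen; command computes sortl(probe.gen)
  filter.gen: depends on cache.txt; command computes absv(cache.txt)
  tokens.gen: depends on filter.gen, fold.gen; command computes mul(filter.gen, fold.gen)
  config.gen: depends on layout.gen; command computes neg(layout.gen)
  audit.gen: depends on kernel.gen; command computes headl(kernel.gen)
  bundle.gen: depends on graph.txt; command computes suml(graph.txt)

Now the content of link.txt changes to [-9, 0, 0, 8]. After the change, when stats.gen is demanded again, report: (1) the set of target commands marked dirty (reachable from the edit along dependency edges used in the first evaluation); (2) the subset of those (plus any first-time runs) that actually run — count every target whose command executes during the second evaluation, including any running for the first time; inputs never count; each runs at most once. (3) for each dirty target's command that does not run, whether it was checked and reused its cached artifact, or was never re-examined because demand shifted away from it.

First evaluation (everything demanded from the output):
  beta.gen = sortl([3]) = [3]
  filter.gen = absv(6) = 6
  fold.gen = suml([3]) = 3
  probe.gen = sortl([5, 7, 6, 5]) = [5, 5, 6, 7]
  kernel.gen = sortl([5, 5, 6, 7]) = [5, 5, 6, 7]
  codegen.gen = lenl([5, 5, 6, 7]) = 4
  amber.gen = neg(4) = -4
  tokens.gen = mul(6, 3) = 18
  check.gen = max2(18, -4) = 18
  stats.gen = add(18, 18) = 36

Propagation after the edit:
  probe.gen: runs — link.txt [5, 7, 6, 5]->[-9, 0, 0, 8]; result [-9, 0, 0, 8].
  kernel.gen: runs — probe.gen [5, 5, 6, 7]->[-9, 0, 0, 8]; result [-9, 0, 0, 8].
  codegen.gen: runs — kernel.gen [5, 5, 6, 7]->[-9, 0, 0, 8]; result 4 (same value as before).
  amber.gen: checked — values it read are unchanged (codegen.gen unchanged); reused cached -4 without running.
  check.gen: checked — values it read are unchanged (tokens.gen unchanged, amber.gen unchanged); reused cached 18 without running.
  stats.gen: checked — values it read are unchanged (tokens.gen unchanged, check.gen unchanged); reused cached 36 without running.

Key observation: the change is absorbed at codegen.gen — it re-runs but produces the same value, and the output's value is unchanged.

Marked dirty: amber.gen, check.gen, codegen.gen, kernel.gen, probe.gen, stats.gen.
Target commands that run: codegen.gen, kernel.gen, probe.gen — 3 in total.
Checked but reused from cache: amber.gen, check.gen, stats.gen.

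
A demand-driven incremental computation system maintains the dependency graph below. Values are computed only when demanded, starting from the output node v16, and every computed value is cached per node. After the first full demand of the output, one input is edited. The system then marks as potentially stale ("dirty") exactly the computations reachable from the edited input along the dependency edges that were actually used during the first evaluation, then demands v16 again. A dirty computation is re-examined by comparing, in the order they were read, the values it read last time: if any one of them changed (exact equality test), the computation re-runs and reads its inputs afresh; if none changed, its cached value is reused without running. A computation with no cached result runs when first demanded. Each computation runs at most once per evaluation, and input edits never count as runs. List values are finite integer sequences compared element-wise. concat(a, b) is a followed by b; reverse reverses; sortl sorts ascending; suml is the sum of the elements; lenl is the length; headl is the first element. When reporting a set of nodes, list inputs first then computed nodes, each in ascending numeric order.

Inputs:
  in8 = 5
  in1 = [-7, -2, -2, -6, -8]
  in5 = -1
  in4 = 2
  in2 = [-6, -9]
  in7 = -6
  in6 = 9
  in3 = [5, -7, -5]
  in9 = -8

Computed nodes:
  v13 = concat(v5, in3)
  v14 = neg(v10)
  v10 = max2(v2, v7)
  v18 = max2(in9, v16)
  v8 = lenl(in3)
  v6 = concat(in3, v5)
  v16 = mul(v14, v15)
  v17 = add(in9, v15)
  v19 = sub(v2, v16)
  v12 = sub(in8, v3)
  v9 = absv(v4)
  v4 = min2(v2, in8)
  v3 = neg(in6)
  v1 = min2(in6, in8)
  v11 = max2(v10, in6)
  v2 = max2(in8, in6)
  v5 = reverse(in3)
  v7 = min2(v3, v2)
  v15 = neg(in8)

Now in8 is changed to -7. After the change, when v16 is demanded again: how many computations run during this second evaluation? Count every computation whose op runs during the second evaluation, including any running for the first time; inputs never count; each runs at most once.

Computations that run: v2, v15, v16 — 3 in total.
Key observation: the cutoff stops propagation at v7 — its inputs' values are unchanged, so it reuses its cache.

First evaluation (everything demanded from the output):
  v2 = max2(5, 9) = 9
  v3 = neg(9) = -9
  v7 = min2(-9, 9) = -9
  v10 = max2(9, -9) = 9
  v14 = neg(9) = -9
  v15 = neg(5) = -5
  v16 = mul(-9, -5) = 45

Propagation after the edit:
  v2: runs — in8 5->-7; result 9 (same value as before).
  v7: checked — values it read are unchanged (v3 unchanged, v2 unchanged); reused cached -9 without running.
  v10: checked — values it read are unchanged (v2 unchanged, v7 unchanged); reused cached 9 without running.
  v14: checked — values it read are unchanged (v10 unchanged); reused cached -9 without running.
  v15: runs — in8 5->-7; result 7.
  v16: runs — v15 -5->7; result -63.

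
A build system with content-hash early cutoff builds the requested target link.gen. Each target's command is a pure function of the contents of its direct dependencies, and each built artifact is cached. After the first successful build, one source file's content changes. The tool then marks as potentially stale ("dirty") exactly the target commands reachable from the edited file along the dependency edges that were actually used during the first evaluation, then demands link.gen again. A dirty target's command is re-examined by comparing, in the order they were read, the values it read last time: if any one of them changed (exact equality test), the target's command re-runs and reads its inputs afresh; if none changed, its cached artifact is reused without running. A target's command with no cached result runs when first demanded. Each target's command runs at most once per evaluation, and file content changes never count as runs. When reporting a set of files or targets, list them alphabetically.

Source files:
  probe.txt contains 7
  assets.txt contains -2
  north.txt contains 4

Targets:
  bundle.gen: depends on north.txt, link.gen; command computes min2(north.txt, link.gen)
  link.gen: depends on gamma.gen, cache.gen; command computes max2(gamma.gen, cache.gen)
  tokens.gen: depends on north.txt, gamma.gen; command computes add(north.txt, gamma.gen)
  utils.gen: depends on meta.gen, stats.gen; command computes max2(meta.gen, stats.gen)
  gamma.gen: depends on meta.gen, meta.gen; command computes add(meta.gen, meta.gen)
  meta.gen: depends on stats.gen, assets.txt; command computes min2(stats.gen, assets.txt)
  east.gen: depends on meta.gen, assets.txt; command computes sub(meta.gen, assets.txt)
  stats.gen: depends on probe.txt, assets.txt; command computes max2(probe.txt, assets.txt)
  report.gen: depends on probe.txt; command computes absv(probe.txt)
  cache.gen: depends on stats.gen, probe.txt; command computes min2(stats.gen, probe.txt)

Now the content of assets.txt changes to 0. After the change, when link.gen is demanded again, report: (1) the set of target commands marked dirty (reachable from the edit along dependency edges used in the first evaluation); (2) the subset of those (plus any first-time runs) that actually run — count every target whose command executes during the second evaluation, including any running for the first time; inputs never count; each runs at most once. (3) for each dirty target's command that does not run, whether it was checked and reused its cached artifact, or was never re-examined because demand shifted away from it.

First evaluation (everything demanded from the output):
  stats.gen = max2(7, -2) = 7
  cache.gen = min2(7, 7) = 7
  meta.gen = min2(7, -2) = -2
  gamma.gen = add(-2, -2) = -4
  link.gen = max2(-4, 7) = 7

Propagation after the edit:
  stats.gen: runs — assets.txt -2->0; result 7 (same value as before).
  cache.gen: checked — values it read are unchanged (stats.gen unchanged, probe.txt unchanged); reused cached 7 without running.
  meta.gen: runs — assets.txt -2->0; result 0.
  gamma.gen: runs — meta.gen -2->0; meta.gen -2->0; result 0.
  link.gen: runs — gamma.gen -4->0; result 7 (same value as before).

Key observation: the cutoff stops propagation at cache.gen — its inputs' values are unchanged, so it reuses its cache.

Marked dirty: cache.gen, gamma.gen, link.gen, meta.gen, stats.gen.
Target commands that run: gamma.gen, link.gen, meta.gen, stats.gen — 4 in total.
Checked but reused from cache: cache.gen.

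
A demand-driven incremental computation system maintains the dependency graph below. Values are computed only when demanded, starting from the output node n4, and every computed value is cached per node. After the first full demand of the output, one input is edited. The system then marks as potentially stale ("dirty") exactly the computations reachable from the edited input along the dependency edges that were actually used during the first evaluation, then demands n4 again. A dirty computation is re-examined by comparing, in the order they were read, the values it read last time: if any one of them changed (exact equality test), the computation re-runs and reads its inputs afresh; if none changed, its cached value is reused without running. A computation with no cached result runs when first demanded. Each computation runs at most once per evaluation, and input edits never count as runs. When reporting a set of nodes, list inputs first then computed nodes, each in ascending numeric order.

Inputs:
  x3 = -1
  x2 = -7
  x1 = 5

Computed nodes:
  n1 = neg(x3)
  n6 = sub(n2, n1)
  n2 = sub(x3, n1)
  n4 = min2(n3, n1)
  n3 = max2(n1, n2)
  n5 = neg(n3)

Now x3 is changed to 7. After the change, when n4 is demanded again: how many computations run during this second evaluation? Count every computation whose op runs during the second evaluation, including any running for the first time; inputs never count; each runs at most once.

First evaluation (everything demanded from the output):
  n1 = neg(-1) = 1
  n2 = sub(-1, 1) = -2
  n3 = max2(1, -2) = 1
  n4 = min2(1, 1) = 1

Propagation after the edit:
  n1: runs — x3 -1->7; result -7.
  n2: runs — x3 -1->7; n1 1->-7; result 14.
  n3: runs — n1 1->-7; n2 -2->14; result 14.
  n4: runs — n3 1->14; n1 1->-7; result -7.

Computations that run: n1, n2, n3, n4 — 4 in total.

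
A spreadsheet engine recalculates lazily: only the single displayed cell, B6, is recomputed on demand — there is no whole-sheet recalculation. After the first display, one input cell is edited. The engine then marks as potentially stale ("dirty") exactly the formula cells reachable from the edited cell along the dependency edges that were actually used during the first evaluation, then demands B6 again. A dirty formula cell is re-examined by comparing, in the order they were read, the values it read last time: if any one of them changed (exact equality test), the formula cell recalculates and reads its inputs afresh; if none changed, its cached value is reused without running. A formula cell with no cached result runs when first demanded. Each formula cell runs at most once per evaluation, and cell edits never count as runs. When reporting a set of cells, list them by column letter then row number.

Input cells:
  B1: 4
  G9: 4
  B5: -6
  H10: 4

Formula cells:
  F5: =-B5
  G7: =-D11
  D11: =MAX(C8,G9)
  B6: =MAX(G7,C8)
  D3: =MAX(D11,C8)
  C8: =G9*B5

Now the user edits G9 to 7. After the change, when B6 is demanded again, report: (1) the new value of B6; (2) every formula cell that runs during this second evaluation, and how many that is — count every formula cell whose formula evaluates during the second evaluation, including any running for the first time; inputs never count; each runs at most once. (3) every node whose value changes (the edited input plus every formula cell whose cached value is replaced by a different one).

First evaluation (everything demanded from the output):
  C8 = 4 * -6 = -24
  D11 = MAX(-24, 4) = 4
  G7 = -(4) = -4
  B6 = MAX(-4, -24) = -4

Propagation after the edit:
  C8: runs — G9 4->7; result -42.
  D11: runs — C8 -24->-42; G9 4->7; result 7.
  G7: runs — D11 4->7; result -7.
  B6: runs — G7 -4->-7; C8 -24->-42; result -7.

New value of B6: -7.
Formula cells that run: B6, C8, D11, G7 — 4 in total.
Values that change: B6, C8, D11, G7, G9.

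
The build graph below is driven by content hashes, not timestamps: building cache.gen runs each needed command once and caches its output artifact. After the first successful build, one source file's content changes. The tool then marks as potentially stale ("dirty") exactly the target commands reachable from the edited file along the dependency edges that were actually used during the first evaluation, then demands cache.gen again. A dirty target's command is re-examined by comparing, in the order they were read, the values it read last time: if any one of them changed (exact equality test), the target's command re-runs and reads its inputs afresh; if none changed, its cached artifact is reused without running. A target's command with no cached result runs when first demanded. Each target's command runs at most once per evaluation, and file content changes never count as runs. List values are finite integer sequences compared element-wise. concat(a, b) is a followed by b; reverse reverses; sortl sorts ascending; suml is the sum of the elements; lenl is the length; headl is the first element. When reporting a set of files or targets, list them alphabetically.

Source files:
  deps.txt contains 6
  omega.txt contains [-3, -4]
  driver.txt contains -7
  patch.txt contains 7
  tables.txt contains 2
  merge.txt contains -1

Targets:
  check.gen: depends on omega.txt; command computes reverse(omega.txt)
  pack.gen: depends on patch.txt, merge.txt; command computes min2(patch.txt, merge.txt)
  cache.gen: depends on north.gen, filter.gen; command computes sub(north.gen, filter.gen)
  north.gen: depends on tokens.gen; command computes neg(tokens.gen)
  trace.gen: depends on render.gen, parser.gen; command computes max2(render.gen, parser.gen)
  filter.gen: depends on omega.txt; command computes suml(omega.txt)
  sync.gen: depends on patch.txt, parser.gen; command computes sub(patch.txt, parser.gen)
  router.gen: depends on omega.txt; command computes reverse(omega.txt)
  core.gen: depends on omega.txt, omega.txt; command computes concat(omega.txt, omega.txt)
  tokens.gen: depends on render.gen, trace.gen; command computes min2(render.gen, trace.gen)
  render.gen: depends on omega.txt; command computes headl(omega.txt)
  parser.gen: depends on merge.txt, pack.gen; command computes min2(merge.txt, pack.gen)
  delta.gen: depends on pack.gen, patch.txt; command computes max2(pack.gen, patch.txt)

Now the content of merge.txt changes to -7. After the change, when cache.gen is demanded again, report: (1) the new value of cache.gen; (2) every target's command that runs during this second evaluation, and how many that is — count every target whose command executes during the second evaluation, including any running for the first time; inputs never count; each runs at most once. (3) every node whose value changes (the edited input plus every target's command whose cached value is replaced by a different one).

cache.gen now evaluates to 10.
Run set: pack.gen, parser.gen, tokens.gen, trace.gen (4 run).
Changed values: merge.txt, pack.gen, parser.gen, trace.gen.
The important point: tokens.gen recomputes to an identical value, and the output ends up unchanged.

Initial pass — values computed on the first demand:
  filter.gen = suml([-3, -4]) = -7
  pack.gen = min2(7, -1) = -1
  parser.gen = min2(-1, -1) = -1
  render.gen = headl([-3, -4]) = -3
  trace.gen = max2(-3, -1) = -1
  tokens.gen = min2(-3, -1) = -3
  north.gen = neg(-3) = 3
  cache.gen = sub(3, -7) = 10

Second demand — change propagation:
  pack.gen: re-runs because merge.txt -1->-7; new result -7.
  parser.gen: re-runs because merge.txt -1->-7; pack.gen -1->-7; new result -7.
  trace.gen: re-runs because parser.gen -1->-7; new result -3.
  tokens.gen: re-runs because trace.gen -1->-3; new result -3 (unchanged).
  north.gen: re-examined; everything it read last time is the same (tokens.gen unchanged) — cache 3 kept, no run.
  cache.gen: re-examined; everything it read last time is the same (north.gen unchanged, filter.gen unchanged) — cache 10 kept, no run.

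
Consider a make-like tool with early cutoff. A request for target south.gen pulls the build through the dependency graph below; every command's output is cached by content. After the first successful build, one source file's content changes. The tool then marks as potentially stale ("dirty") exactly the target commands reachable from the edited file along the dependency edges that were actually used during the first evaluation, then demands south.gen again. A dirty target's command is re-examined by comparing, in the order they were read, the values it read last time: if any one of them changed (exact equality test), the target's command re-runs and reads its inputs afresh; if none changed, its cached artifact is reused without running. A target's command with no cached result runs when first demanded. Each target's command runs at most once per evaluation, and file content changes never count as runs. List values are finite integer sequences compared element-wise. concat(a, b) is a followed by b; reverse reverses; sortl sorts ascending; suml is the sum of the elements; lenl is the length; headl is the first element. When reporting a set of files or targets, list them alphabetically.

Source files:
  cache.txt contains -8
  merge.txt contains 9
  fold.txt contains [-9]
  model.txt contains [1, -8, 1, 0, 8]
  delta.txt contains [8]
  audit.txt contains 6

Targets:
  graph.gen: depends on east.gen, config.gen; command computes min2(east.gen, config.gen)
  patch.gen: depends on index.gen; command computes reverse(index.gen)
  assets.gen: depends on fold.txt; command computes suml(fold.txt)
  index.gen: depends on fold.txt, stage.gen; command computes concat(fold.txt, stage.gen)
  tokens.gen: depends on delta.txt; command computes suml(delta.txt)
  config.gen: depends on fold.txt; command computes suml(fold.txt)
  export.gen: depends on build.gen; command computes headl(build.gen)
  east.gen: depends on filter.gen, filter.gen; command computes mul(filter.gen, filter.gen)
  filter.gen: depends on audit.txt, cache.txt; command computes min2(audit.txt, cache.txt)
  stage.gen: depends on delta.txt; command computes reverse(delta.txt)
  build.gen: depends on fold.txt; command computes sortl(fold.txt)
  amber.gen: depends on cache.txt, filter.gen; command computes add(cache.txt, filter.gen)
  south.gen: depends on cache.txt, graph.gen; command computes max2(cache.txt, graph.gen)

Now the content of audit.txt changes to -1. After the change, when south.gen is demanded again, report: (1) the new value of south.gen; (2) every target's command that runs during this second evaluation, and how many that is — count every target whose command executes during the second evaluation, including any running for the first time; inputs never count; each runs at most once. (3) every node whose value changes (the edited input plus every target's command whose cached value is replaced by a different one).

First demand of the output computes:
  config.gen = suml([-9]) = -9
  filter.gen = min2(6, -8) = -8
  east.gen = mul(-8, -8) = 64
  graph.gen = min2(64, -9) = -9
  south.gen = max2(-8, -9) = -8

After the edit, cleaning proceeds:
  filter.gen: a read changed (audit.txt 6->-1) — executes, giving -8 — identical to its old value.
  east.gen: dirty, but its reads are unchanged (filter.gen unchanged, filter.gen unchanged); cached 64 stands.
  graph.gen: dirty, but its reads are unchanged (east.gen unchanged, config.gen unchanged); cached -9 stands.
  south.gen: dirty, but its reads are unchanged (cache.txt unchanged, graph.gen unchanged); cached -8 stands.

Note the absorption at filter.gen: it re-runs yet its value is the same, leaving the output's value untouched.

Demanding south.gen again yields -8.
1 target commands run: filter.gen.
The nodes whose values change: audit.txt.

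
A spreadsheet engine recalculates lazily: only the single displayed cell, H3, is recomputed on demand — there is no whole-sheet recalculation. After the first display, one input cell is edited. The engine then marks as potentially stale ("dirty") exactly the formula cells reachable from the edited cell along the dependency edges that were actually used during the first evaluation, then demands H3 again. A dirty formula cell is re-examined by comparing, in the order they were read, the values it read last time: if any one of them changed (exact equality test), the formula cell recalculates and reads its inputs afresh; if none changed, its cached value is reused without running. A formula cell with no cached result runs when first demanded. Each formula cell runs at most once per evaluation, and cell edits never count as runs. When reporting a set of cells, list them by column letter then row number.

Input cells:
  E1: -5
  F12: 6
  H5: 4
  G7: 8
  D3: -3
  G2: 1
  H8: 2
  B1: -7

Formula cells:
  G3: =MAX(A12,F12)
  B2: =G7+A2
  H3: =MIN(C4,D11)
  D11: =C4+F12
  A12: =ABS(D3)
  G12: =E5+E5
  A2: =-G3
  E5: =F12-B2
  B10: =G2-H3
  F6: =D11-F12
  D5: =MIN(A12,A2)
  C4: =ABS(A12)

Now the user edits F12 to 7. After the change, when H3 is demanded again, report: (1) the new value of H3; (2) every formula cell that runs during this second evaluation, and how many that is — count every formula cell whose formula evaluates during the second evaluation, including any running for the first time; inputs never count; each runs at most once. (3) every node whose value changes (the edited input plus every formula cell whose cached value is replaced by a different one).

First evaluation (everything demanded from the output):
  A12 = ABS(-3) = 3
  C4 = ABS(3) = 3
  D11 = 3 + 6 = 9
  H3 = MIN(3, 9) = 3

Propagation after the edit:
  D11: runs — F12 6->7; result 10.
  H3: runs — D11 9->10; result 3 (same value as before).

New value of H3: 3.
Formula cells that run: D11, H3 — 2 in total.
Values that change: D11, F12.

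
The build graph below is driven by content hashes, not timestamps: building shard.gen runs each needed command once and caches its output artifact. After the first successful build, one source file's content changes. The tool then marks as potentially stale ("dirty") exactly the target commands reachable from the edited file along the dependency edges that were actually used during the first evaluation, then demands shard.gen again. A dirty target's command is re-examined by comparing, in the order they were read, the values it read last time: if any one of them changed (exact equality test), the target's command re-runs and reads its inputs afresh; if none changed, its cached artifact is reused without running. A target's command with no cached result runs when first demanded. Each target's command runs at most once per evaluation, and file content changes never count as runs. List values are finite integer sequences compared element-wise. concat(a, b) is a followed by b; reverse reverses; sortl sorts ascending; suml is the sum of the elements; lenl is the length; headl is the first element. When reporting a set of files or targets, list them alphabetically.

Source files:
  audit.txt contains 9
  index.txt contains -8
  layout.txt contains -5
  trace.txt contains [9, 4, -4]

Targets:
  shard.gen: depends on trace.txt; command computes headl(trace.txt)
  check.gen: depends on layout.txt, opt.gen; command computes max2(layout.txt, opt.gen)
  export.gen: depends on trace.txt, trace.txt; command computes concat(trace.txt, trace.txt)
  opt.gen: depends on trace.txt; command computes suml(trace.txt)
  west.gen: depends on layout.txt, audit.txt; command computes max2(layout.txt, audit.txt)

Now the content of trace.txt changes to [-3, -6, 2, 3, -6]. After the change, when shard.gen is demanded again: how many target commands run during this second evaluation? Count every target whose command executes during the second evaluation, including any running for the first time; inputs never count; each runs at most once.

Initial pass — values computed on the first demand:
  shard.gen = headl([9, 4, -4]) = 9

Second demand — change propagation:
  shard.gen: re-runs because trace.txt [9, 4, -4]->[-3, -6, 2, 3, -6]; new result -3.

Run set: shard.gen (1 run).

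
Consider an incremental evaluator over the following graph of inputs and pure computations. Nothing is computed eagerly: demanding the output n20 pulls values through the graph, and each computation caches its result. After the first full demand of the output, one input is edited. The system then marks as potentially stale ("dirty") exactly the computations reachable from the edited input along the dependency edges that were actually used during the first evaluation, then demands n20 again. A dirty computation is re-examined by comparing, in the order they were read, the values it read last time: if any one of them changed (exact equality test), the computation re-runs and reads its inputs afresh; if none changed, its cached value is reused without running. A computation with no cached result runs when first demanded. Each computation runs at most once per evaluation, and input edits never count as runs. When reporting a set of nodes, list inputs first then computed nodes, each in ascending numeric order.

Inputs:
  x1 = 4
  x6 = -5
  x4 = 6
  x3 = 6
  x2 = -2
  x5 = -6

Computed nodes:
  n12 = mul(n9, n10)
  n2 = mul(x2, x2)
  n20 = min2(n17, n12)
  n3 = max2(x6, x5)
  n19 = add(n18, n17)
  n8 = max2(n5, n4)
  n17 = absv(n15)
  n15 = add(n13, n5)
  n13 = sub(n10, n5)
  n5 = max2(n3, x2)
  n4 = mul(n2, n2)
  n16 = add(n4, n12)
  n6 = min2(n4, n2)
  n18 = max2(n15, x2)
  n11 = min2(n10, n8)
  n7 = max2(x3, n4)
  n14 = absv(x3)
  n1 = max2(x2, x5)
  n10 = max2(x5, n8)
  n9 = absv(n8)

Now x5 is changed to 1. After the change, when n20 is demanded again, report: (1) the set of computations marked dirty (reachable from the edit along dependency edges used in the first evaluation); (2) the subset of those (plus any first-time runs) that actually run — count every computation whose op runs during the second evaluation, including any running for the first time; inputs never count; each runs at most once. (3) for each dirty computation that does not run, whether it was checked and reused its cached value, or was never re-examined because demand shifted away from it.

Dirty set: n3, n5, n8, n9, n10, n12, n13, n15, n17, n20.
Run set: n3, n5, n8, n10, n13, n15 (6 run).
Re-examined without running (cache reused): n9, n12, n17, n20.
The important point: at n9 every value read last time is unchanged, so the dirty flag clears without a run.

Initial pass — values computed on the first demand:
  n2 = mul(-2, -2) = 4
  n3 = max2(-5, -6) = -5
  n4 = mul(4, 4) = 16
  n5 = max2(-5, -2) = -2
  n8 = max2(-2, 16) = 16
  n9 = absv(16) = 16
  n10 = max2(-6, 16) = 16
  n12 = mul(16, 16) = 256
  n13 = sub(16, -2) = 18
  n15 = add(18, -2) = 16
  n17 = absv(16) = 16
  n20 = min2(16, 256) = 16

Second demand — change propagation:
  n3: re-runs because x5 -6->1; new result 1.
  n5: re-runs because n3 -5->1; new result 1.
  n8: re-runs because n5 -2->1; new result 16 (unchanged).
  n9: re-examined; everything it read last time is the same (n8 unchanged) — cache 16 kept, no run.
  n10: re-runs because x5 -6->1; new result 16 (unchanged).
  n12: re-examined; everything it read last time is the same (n9 unchanged, n10 unchanged) — cache 256 kept, no run.
  n13: re-runs because n5 -2->1; new result 15.
  n15: re-runs because n13 18->15; n5 -2->1; new result 16 (unchanged).
  n17: re-examined; everything it read last time is the same (n15 unchanged) — cache 16 kept, no run.
  n20: re-examined; everything it read last time is the same (n17 unchanged, n12 unchanged) — cache 16 kept, no run.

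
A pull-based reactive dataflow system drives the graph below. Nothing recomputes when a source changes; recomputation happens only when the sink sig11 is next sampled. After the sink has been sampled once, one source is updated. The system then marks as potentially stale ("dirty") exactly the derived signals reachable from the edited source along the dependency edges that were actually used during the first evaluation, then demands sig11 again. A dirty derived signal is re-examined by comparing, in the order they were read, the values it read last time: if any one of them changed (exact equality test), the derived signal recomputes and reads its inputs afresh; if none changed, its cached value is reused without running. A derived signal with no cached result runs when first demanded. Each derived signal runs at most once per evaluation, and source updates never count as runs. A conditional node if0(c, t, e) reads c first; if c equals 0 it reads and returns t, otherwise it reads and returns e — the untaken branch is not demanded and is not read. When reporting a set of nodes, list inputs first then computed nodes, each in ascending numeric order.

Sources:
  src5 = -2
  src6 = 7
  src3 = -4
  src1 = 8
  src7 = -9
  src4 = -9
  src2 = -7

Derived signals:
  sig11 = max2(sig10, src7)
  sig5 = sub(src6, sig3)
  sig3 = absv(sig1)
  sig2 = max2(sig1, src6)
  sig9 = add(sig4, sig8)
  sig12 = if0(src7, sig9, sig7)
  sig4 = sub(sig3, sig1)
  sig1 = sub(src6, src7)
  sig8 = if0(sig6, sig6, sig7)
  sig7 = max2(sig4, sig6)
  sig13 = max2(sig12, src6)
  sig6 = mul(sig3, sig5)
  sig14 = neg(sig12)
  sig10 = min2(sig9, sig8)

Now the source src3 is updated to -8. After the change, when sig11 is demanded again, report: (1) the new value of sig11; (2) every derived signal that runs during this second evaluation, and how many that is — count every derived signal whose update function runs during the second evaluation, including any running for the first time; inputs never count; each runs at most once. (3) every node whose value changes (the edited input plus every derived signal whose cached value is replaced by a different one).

New value of sig11: 0.
Derived signals that run: none — 0 in total.
Values that change: src3.
Key observation: src3 is never demanded by the output, so the edit triggers no recomputation at all.

First evaluation (everything demanded from the output):
  sig1 = sub(7, -9) = 16
  sig3 = absv(16) = 16
  sig4 = sub(16, 16) = 0
  sig5 = sub(7, 16) = -9
  sig6 = mul(16, -9) = -144
  sig7 = max2(0, -144) = 0
  sig8 = if0(sig6=-144 -> else branch sig7) = 0
  sig9 = add(0, 0) = 0
  sig10 = min2(0, 0) = 0
  sig11 = max2(0, -9) = 0

Propagation after the edit:
  src3 feeds no computation that the output demands — nothing is marked dirty and nothing runs.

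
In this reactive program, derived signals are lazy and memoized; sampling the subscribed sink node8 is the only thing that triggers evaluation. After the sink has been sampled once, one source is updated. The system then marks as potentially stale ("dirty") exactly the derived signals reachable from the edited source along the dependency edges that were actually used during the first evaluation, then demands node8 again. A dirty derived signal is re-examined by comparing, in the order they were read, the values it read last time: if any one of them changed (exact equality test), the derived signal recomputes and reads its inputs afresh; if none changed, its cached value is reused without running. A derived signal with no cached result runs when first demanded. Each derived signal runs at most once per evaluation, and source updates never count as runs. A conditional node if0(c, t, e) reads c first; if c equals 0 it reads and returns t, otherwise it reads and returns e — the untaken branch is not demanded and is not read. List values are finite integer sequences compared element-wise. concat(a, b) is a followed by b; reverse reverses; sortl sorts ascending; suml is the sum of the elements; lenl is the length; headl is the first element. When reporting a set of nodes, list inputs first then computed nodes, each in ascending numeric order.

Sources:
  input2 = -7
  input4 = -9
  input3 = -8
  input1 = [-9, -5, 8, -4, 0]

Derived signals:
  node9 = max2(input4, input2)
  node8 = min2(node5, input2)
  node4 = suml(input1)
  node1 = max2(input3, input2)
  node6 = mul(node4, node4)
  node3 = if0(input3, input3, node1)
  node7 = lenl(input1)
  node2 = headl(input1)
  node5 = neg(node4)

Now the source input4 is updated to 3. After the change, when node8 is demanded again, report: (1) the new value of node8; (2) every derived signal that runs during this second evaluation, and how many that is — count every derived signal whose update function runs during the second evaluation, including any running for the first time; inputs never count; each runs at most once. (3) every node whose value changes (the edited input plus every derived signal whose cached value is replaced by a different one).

Demanding node8 again yields -7.
0 derived signals run: none.
The nodes whose values change: input4.
Note the shortcut — input4 feeds only undemanded nodes, so no recomputation happens.

First demand of the output computes:
  node4 = suml([-9, -5, 8, -4, 0]) = -10
  node5 = neg(-10) = 10
  node8 = min2(10, -7) = -7

After the edit, cleaning proceeds:
  input4 only reaches undemanded nodes; the second demand re-runs nothing.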